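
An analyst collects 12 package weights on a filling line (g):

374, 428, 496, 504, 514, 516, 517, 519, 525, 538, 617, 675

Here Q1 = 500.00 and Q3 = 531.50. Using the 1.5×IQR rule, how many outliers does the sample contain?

IQR = 31.50; fences at 500.00 − 47.25 = 452.75 and 531.50 + 47.25 = 578.75.
Outside the cutoffs: 374, 428, 617, 675.

4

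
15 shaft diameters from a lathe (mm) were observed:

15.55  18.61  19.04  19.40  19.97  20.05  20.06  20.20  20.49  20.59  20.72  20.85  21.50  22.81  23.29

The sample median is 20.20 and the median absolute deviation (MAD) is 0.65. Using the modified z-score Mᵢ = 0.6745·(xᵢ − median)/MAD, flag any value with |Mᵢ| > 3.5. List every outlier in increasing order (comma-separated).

|Mᵢ| > 3.5 ⇔ |xᵢ − 20.20| > 3.5·0.65/0.6745 = 3.37.
So outliers lie outside [16.83, 23.57].
15.55: M = -4.83 → outlier.

15.55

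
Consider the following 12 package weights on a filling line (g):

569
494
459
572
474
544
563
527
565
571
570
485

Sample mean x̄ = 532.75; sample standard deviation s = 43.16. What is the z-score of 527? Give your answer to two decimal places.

-0.13

z = (527 − 532.75) / 43.16 = -0.13.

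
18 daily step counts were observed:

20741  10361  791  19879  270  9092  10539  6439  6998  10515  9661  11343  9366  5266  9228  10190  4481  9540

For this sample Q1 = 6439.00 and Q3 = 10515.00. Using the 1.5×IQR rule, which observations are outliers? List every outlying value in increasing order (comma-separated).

IQR = Q3 − Q1 = 10515.00 − 6439.00 = 4076.00.
Lower fence = Q1 − 1.5·IQR = 6439.00 − 6114.00 = 325.00.
Upper fence = Q3 + 1.5·IQR = 10515.00 + 6114.00 = 16629.00.
270 < 325.00 → outlier.
19879 > 16629.00 → outlier.
20741 > 16629.00 → outlier.
All remaining values lie within [325.00, 16629.00].

270, 19879, 20741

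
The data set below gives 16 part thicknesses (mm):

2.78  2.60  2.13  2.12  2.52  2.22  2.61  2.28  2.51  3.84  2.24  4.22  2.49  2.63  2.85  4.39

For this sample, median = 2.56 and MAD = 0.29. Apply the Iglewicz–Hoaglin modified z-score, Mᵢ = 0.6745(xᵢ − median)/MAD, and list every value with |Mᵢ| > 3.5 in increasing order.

|Mᵢ| > 3.5 ⇔ |xᵢ − 2.56| > 3.5·0.29/0.6745 = 1.50.
So outliers lie outside [1.06, 4.06].
4.22: M = 3.86 → outlier.
4.39: M = 4.26 → outlier.

4.22, 4.39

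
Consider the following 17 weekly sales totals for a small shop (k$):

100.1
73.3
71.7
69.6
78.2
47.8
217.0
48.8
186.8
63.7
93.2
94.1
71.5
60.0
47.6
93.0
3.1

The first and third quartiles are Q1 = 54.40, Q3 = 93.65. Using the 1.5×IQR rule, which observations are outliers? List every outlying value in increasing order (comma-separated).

IQR = Q3 − Q1 = 93.65 − 54.40 = 39.25.
Lower fence = Q1 − 1.5·IQR = 54.40 − 58.875 = -4.475.
Upper fence = Q3 + 1.5·IQR = 93.65 + 58.875 = 152.525.
186.8 > 152.525 → outlier.
217.0 > 152.525 → outlier.
All remaining values lie within [-4.475, 152.525].

186.8, 217.0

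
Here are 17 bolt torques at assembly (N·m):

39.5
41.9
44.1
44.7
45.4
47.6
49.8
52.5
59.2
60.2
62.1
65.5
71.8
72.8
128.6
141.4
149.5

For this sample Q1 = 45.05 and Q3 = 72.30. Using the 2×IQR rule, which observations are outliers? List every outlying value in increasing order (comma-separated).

128.6, 141.4, 149.5

IQR = Q3 − Q1 = 72.30 − 45.05 = 27.25.
Lower fence = Q1 − 2·IQR = 45.05 − 54.50 = -9.45.
Upper fence = Q3 + 2·IQR = 72.30 + 54.50 = 126.80.
128.6 > 126.80 → outlier.
141.4 > 126.80 → outlier.
149.5 > 126.80 → outlier.
All remaining values lie within [-9.45, 126.80].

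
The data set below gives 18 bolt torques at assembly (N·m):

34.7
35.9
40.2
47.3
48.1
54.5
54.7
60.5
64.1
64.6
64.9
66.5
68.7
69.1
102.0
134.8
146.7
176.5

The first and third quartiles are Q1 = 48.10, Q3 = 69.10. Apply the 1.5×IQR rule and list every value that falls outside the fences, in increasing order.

IQR = Q3 − Q1 = 69.10 − 48.10 = 21.00.
Lower fence = Q1 − 1.5·IQR = 48.10 − 31.50 = 16.60.
Upper fence = Q3 + 1.5·IQR = 69.10 + 31.50 = 100.60.
102.0 > 100.60 → outlier.
134.8 > 100.60 → outlier.
146.7 > 100.60 → outlier.
176.5 > 100.60 → outlier.
All remaining values lie within [16.60, 100.60].

102.0, 134.8, 146.7, 176.5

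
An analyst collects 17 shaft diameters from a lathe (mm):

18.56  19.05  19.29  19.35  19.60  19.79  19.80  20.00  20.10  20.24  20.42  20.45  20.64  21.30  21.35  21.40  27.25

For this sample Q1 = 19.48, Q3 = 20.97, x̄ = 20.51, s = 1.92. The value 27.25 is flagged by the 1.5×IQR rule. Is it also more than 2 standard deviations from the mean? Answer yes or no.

z = (27.25 − 20.51) / 1.92 = 3.51.
|z| = 3.51 > 2.

yes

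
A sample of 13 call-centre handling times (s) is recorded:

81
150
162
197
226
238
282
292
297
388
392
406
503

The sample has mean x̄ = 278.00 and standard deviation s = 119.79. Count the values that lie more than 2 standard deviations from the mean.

0

Cutoffs: x̄ ± 2s = [38.42, 517.58].
Every value lies within the cutoffs.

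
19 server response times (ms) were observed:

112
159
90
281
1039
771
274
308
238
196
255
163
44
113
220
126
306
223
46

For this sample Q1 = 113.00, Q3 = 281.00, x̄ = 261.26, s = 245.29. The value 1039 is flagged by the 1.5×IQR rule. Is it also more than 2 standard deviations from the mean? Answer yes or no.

yes

z = (1039 − 261.26) / 245.29 = 3.17.
|z| = 3.17 > 2.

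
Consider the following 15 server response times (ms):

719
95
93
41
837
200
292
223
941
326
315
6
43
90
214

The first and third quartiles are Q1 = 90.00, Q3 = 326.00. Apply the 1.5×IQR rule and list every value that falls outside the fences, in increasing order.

719, 837, 941

IQR = Q3 − Q1 = 326.00 − 90.00 = 236.00.
Lower fence = Q1 − 1.5·IQR = 90.00 − 354.00 = -264.00.
Upper fence = Q3 + 1.5·IQR = 326.00 + 354.00 = 680.00.
719 > 680.00 → outlier.
837 > 680.00 → outlier.
941 > 680.00 → outlier.
All remaining values lie within [-264.00, 680.00].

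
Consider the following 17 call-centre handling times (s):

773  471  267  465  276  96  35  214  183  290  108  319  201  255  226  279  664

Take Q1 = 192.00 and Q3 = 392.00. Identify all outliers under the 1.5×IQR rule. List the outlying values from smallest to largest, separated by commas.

IQR = Q3 − Q1 = 392.00 − 192.00 = 200.00.
Lower fence = Q1 − 1.5·IQR = 192.00 − 300.00 = -108.00.
Upper fence = Q3 + 1.5·IQR = 392.00 + 300.00 = 692.00.
773 > 692.00 → outlier.
All remaining values lie within [-108.00, 692.00].

773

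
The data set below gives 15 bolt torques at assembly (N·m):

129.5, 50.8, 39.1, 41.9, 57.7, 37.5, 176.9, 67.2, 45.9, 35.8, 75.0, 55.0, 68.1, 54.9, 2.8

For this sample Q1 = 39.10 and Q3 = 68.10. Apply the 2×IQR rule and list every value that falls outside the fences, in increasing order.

IQR = Q3 − Q1 = 68.10 − 39.10 = 29.00.
Lower fence = Q1 − 2·IQR = 39.10 − 58.00 = -18.90.
Upper fence = Q3 + 2·IQR = 68.10 + 58.00 = 126.10.
129.5 > 126.10 → outlier.
176.9 > 126.10 → outlier.
All remaining values lie within [-18.90, 126.10].

129.5, 176.9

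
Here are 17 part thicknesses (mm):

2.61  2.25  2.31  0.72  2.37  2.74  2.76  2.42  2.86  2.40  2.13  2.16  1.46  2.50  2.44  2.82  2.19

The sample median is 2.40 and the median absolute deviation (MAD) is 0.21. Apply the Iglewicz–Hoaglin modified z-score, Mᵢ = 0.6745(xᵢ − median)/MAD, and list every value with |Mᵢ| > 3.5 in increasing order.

0.72

|Mᵢ| > 3.5 ⇔ |xᵢ − 2.40| > 3.5·0.21/0.6745 = 1.09.
So outliers lie outside [1.31, 3.49].
0.72: M = -5.40 → outlier.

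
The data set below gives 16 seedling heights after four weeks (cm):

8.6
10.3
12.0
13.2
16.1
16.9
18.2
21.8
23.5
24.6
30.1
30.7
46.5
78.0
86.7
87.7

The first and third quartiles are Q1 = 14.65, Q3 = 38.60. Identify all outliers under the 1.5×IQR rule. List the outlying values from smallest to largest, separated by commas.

78.0, 86.7, 87.7

IQR = Q3 − Q1 = 38.60 − 14.65 = 23.95.
Lower fence = Q1 − 1.5·IQR = 14.65 − 35.925 = -21.275.
Upper fence = Q3 + 1.5·IQR = 38.60 + 35.925 = 74.525.
78.0 > 74.525 → outlier.
86.7 > 74.525 → outlier.
87.7 > 74.525 → outlier.
All remaining values lie within [-21.275, 74.525].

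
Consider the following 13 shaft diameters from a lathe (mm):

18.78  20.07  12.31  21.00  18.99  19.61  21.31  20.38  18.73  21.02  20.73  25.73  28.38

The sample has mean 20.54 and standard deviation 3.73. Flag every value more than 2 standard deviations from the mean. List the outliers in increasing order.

Cutoffs at x̄ ± 2s: 20.54 ± 2·3.73 = [13.08, 28.00].
12.31: z = -2.21, |z| > 2 → outlier.
28.38: z = 2.10, |z| > 2 → outlier.
Every other value lies within [13.08, 28.00].

12.31, 28.38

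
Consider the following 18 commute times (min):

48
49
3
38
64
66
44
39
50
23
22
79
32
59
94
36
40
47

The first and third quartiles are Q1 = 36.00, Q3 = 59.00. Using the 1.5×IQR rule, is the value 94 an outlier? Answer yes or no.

yes

IQR = Q3 − Q1 = 59.00 − 36.00 = 23.00.
Lower fence = Q1 − 1.5·IQR = 36.00 − 34.50 = 1.50.
Upper fence = Q3 + 1.5·IQR = 59.00 + 34.50 = 93.50.
94 lies above the upper fence.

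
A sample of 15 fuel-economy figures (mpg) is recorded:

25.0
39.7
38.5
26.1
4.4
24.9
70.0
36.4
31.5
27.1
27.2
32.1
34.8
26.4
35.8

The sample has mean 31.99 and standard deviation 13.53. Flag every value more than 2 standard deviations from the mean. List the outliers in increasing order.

Cutoffs at x̄ ± 2s: 31.99 ± 2·13.53 = [4.93, 59.05].
4.4: z = -2.04, |z| > 2 → outlier.
70.0: z = 2.81, |z| > 2 → outlier.
Every other value lies within [4.93, 59.05].

4.4, 70.0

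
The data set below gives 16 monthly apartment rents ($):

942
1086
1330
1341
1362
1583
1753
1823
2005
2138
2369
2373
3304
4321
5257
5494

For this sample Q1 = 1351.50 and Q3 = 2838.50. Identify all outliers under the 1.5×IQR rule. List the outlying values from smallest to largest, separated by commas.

IQR = Q3 − Q1 = 2838.50 − 1351.50 = 1487.00.
Lower fence = Q1 − 1.5·IQR = 1351.50 − 2230.50 = -879.00.
Upper fence = Q3 + 1.5·IQR = 2838.50 + 2230.50 = 5069.00.
5257 > 5069.00 → outlier.
5494 > 5069.00 → outlier.
All remaining values lie within [-879.00, 5069.00].

5257, 5494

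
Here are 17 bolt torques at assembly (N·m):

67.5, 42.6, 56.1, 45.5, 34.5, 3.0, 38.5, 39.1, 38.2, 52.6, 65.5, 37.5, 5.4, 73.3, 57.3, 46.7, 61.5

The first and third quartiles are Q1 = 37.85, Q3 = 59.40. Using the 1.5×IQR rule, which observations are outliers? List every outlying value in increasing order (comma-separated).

IQR = Q3 − Q1 = 59.40 − 37.85 = 21.55.
Lower fence = Q1 − 1.5·IQR = 37.85 − 32.325 = 5.525.
Upper fence = Q3 + 1.5·IQR = 59.40 + 32.325 = 91.725.
3.0 < 5.525 → outlier.
5.4 < 5.525 → outlier.
All remaining values lie within [5.525, 91.725].

3.0, 5.4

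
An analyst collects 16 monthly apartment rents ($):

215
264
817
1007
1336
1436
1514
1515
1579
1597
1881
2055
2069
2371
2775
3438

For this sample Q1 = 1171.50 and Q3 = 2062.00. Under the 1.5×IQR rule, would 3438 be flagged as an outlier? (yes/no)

IQR = Q3 − Q1 = 2062.00 − 1171.50 = 890.50.
Lower fence = Q1 − 1.5·IQR = 1171.50 − 1335.75 = -164.25.
Upper fence = Q3 + 1.5·IQR = 2062.00 + 1335.75 = 3397.75.
3438 lies above the upper fence.

yes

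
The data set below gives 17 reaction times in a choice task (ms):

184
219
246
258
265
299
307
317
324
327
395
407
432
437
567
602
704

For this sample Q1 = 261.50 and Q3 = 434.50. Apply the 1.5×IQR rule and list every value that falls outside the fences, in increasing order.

IQR = Q3 − Q1 = 434.50 − 261.50 = 173.00.
Lower fence = Q1 − 1.5·IQR = 261.50 − 259.50 = 2.00.
Upper fence = Q3 + 1.5·IQR = 434.50 + 259.50 = 694.00.
704 > 694.00 → outlier.
All remaining values lie within [2.00, 694.00].

704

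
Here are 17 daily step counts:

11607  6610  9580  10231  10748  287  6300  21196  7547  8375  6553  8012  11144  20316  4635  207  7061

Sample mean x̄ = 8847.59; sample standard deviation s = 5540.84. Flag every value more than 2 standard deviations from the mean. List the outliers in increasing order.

Cutoffs at x̄ ± 2s: 8847.59 ± 2·5540.84 = [-2234.09, 19929.27].
20316: z = 2.07, |z| > 2 → outlier.
21196: z = 2.23, |z| > 2 → outlier.
Every other value lies within [-2234.09, 19929.27].

20316, 21196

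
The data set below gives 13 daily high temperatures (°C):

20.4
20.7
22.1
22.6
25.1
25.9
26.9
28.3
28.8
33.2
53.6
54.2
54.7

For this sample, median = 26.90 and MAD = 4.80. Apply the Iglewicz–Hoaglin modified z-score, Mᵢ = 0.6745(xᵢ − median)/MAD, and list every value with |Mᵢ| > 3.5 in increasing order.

53.6, 54.2, 54.7

|Mᵢ| > 3.5 ⇔ |xᵢ − 26.90| > 3.5·4.80/0.6745 = 24.91.
So outliers lie outside [1.99, 51.81].
53.6: M = 3.75 → outlier.
54.2: M = 3.84 → outlier.
54.7: M = 3.91 → outlier.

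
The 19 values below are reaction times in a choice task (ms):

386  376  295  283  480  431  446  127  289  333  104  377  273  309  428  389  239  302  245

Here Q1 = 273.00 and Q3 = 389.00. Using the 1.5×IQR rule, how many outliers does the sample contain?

IQR = 116.00; fences at 273.00 − 174.00 = 99.00 and 389.00 + 174.00 = 563.00.
Every value lies within the cutoffs.

0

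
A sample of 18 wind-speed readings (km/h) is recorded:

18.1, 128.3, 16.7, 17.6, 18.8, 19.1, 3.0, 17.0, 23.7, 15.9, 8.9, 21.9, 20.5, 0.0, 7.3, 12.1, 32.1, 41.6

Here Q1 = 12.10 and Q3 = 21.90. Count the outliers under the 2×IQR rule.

IQR = 9.80; fences at 12.10 − 19.60 = -7.50 and 21.90 + 19.60 = 41.50.
Outside the cutoffs: 41.6, 128.3.

2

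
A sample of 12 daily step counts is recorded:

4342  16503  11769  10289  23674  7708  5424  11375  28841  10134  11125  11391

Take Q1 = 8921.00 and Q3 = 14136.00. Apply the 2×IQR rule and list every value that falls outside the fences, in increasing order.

28841

IQR = Q3 − Q1 = 14136.00 − 8921.00 = 5215.00.
Lower fence = Q1 − 2·IQR = 8921.00 − 10430.00 = -1509.00.
Upper fence = Q3 + 2·IQR = 14136.00 + 10430.00 = 24566.00.
28841 > 24566.00 → outlier.
All remaining values lie within [-1509.00, 24566.00].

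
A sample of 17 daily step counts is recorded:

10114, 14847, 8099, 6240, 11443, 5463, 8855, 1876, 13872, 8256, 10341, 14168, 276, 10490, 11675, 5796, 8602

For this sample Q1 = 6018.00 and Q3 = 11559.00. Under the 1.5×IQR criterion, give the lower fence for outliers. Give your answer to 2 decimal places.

-2293.50

IQR = Q3 − Q1 = 11559.00 − 6018.00 = 5541.00.
Lower fence = Q1 − 1.5·IQR = 6018.00 − 8311.50 = -2293.50.
Upper fence = Q3 + 1.5·IQR = 11559.00 + 8311.50 = 19870.50.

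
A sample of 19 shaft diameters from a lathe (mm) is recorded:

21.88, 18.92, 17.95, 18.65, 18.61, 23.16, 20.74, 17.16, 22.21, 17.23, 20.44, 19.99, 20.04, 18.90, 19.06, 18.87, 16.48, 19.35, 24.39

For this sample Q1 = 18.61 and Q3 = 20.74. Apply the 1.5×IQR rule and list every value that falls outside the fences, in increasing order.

24.39

IQR = Q3 − Q1 = 20.74 − 18.61 = 2.13.
Lower fence = Q1 − 1.5·IQR = 18.61 − 3.195 = 15.415.
Upper fence = Q3 + 1.5·IQR = 20.74 + 3.195 = 23.935.
24.39 > 23.935 → outlier.
All remaining values lie within [15.415, 23.935].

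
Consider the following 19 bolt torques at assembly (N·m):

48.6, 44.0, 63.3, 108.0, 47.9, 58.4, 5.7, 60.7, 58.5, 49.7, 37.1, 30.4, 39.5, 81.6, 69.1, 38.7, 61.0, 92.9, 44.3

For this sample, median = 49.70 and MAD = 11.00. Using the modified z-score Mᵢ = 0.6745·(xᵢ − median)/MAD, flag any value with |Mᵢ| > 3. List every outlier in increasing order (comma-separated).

|Mᵢ| > 3 ⇔ |xᵢ − 49.70| > 3·11.00/0.6745 = 48.93.
So outliers lie outside [0.77, 98.63].
108.0: M = 3.57 → outlier.

108.0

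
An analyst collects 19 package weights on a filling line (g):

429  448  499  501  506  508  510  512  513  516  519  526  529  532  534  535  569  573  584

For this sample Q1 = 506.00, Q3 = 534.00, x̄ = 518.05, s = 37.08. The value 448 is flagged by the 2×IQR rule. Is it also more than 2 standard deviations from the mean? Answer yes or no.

z = (448 − 518.05) / 37.08 = -1.89.
|z| = 1.89 ≤ 2.

no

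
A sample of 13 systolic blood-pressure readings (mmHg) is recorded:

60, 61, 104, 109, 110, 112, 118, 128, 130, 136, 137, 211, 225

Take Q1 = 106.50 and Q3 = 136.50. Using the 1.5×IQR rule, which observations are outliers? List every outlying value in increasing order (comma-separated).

60, 61, 211, 225

IQR = Q3 − Q1 = 136.50 − 106.50 = 30.00.
Lower fence = Q1 − 1.5·IQR = 106.50 − 45.00 = 61.50.
Upper fence = Q3 + 1.5·IQR = 136.50 + 45.00 = 181.50.
60 < 61.50 → outlier.
61 < 61.50 → outlier.
211 > 181.50 → outlier.
225 > 181.50 → outlier.
All remaining values lie within [61.50, 181.50].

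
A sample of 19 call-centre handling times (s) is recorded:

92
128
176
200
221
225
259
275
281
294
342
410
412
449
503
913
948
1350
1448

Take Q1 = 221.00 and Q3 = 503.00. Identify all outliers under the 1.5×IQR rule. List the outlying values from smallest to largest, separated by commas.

IQR = Q3 − Q1 = 503.00 − 221.00 = 282.00.
Lower fence = Q1 − 1.5·IQR = 221.00 − 423.00 = -202.00.
Upper fence = Q3 + 1.5·IQR = 503.00 + 423.00 = 926.00.
948 > 926.00 → outlier.
1350 > 926.00 → outlier.
1448 > 926.00 → outlier.
All remaining values lie within [-202.00, 926.00].

948, 1350, 1448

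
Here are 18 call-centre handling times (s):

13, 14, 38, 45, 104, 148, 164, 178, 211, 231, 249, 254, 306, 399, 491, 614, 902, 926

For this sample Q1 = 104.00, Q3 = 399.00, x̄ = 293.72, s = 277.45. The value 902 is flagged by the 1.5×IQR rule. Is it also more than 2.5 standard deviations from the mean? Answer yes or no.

no

z = (902 − 293.72) / 277.45 = 2.19.
|z| = 2.19 ≤ 2.5.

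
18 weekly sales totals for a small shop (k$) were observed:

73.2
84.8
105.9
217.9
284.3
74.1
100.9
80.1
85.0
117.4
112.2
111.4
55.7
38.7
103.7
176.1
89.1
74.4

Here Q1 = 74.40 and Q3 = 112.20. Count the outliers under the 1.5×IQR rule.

IQR = 37.80; fences at 74.40 − 56.70 = 17.70 and 112.20 + 56.70 = 168.90.
Outside the cutoffs: 176.1, 217.9, 284.3.

3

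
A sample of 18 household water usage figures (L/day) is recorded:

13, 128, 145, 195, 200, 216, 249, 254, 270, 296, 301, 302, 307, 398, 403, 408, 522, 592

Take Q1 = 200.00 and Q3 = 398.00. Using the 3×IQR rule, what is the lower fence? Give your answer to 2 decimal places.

IQR = Q3 − Q1 = 398.00 − 200.00 = 198.00.
Lower fence = Q1 − 3·IQR = 200.00 − 594.00 = -394.00.
Upper fence = Q3 + 3·IQR = 398.00 + 594.00 = 992.00.

-394.00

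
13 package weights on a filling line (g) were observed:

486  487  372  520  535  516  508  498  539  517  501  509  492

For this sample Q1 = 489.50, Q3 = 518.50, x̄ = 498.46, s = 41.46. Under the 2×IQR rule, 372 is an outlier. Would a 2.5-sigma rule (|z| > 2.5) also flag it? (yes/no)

yes

z = (372 − 498.46) / 41.46 = -3.05.
|z| = 3.05 > 2.5.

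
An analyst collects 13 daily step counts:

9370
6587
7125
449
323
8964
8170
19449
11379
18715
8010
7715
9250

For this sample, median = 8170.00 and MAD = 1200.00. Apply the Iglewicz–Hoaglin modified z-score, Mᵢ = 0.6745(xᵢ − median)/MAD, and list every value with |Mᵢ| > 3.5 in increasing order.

323, 449, 18715, 19449

|Mᵢ| > 3.5 ⇔ |xᵢ − 8170.00| > 3.5·1200.00/0.6745 = 6226.83.
So outliers lie outside [1943.17, 14396.83].
323: M = -4.41 → outlier.
449: M = -4.34 → outlier.
18715: M = 5.93 → outlier.
19449: M = 6.34 → outlier.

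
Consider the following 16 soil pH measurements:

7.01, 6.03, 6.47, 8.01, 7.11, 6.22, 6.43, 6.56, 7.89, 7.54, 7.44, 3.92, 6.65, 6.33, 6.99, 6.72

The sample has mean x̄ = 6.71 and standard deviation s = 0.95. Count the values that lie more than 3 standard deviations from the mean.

0

Cutoffs: x̄ ± 3s = [3.86, 9.56].
Every value lies within the cutoffs.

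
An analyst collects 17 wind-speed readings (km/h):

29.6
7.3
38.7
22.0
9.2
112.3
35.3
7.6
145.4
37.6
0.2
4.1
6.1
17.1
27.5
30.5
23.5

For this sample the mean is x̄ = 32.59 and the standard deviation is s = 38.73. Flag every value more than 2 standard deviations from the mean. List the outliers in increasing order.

Cutoffs at x̄ ± 2s: 32.59 ± 2·38.73 = [-44.87, 110.05].
112.3: z = 2.06, |z| > 2 → outlier.
145.4: z = 2.91, |z| > 2 → outlier.
Every other value lies within [-44.87, 110.05].

112.3, 145.4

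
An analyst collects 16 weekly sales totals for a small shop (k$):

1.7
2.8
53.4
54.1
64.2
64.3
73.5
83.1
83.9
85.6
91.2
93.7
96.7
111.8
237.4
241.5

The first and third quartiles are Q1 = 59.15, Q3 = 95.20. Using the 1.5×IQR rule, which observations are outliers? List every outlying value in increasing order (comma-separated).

1.7, 2.8, 237.4, 241.5

IQR = Q3 − Q1 = 95.20 − 59.15 = 36.05.
Lower fence = Q1 − 1.5·IQR = 59.15 − 54.075 = 5.075.
Upper fence = Q3 + 1.5·IQR = 95.20 + 54.075 = 149.275.
1.7 < 5.075 → outlier.
2.8 < 5.075 → outlier.
237.4 > 149.275 → outlier.
241.5 > 149.275 → outlier.
All remaining values lie within [5.075, 149.275].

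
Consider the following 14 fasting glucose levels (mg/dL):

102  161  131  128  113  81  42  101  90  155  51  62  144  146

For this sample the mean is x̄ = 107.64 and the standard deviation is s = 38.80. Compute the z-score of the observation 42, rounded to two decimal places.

-1.69

z = (42 − 107.64) / 38.80 = -1.69.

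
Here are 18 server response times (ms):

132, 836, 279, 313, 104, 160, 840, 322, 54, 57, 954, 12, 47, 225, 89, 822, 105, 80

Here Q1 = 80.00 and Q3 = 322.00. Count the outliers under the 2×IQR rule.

IQR = 242.00; fences at 80.00 − 484.00 = -404.00 and 322.00 + 484.00 = 806.00.
Outside the cutoffs: 822, 836, 840, 954.

4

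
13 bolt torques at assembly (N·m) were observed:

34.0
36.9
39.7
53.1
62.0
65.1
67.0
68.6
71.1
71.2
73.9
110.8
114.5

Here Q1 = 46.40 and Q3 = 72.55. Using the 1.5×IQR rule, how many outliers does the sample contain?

1

IQR = 26.15; fences at 46.40 − 39.225 = 7.175 and 72.55 + 39.225 = 111.775.
Outside the cutoffs: 114.5.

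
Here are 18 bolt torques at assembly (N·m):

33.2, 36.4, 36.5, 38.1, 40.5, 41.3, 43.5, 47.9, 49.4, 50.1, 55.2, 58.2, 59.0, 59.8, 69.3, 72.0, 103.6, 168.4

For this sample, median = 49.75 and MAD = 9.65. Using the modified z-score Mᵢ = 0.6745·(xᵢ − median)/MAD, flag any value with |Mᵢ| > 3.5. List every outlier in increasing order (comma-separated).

|Mᵢ| > 3.5 ⇔ |xᵢ − 49.75| > 3.5·9.65/0.6745 = 50.07.
So outliers lie outside [-0.32, 99.82].
103.6: M = 3.76 → outlier.
168.4: M = 8.29 → outlier.

103.6, 168.4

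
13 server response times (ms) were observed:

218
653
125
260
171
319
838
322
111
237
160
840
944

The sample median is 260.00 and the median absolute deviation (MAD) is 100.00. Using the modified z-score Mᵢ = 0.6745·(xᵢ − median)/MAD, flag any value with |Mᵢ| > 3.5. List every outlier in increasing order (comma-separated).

838, 840, 944

|Mᵢ| > 3.5 ⇔ |xᵢ − 260.00| > 3.5·100.00/0.6745 = 518.90.
So outliers lie outside [-258.90, 778.90].
838: M = 3.90 → outlier.
840: M = 3.91 → outlier.
944: M = 4.61 → outlier.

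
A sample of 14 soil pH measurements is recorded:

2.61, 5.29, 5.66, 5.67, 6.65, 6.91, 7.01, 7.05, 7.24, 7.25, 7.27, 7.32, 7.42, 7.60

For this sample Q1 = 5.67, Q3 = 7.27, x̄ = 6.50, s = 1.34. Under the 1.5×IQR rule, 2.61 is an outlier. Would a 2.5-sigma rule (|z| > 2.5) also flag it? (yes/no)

z = (2.61 − 6.50) / 1.34 = -2.90.
|z| = 2.90 > 2.5.

yes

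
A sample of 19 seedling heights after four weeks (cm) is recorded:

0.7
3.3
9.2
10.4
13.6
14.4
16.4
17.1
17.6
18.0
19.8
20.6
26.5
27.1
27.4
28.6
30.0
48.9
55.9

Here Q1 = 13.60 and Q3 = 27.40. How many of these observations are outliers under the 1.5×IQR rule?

IQR = 13.80; fences at 13.60 − 20.70 = -7.10 and 27.40 + 20.70 = 48.10.
Outside the cutoffs: 48.9, 55.9.

2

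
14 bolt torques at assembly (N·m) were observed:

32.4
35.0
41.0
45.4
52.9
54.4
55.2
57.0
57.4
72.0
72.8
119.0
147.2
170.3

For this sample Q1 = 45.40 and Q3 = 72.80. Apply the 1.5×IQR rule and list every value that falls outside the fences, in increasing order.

IQR = Q3 − Q1 = 72.80 − 45.40 = 27.40.
Lower fence = Q1 − 1.5·IQR = 45.40 − 41.10 = 4.30.
Upper fence = Q3 + 1.5·IQR = 72.80 + 41.10 = 113.90.
119.0 > 113.90 → outlier.
147.2 > 113.90 → outlier.
170.3 > 113.90 → outlier.
All remaining values lie within [4.30, 113.90].

119.0, 147.2, 170.3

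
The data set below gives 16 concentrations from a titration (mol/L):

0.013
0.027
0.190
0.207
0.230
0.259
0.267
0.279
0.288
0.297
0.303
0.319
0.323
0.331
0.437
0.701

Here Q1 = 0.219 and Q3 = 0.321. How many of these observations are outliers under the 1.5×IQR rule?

3

IQR = 0.102; fences at 0.219 − 0.153 = 0.066 and 0.321 + 0.153 = 0.474.
Outside the cutoffs: 0.013, 0.027, 0.701.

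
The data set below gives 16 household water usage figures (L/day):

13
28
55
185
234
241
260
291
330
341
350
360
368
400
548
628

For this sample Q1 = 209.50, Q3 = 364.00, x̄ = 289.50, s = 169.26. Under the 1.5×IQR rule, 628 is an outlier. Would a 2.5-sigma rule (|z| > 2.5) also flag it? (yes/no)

no

z = (628 − 289.50) / 169.26 = 2.00.
|z| = 2.00 ≤ 2.5.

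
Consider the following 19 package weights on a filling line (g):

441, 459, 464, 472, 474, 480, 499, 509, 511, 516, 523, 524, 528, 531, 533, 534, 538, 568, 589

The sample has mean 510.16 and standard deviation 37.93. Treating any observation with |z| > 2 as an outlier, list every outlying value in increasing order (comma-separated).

Cutoffs at x̄ ± 2s: 510.16 ± 2·37.93 = [434.30, 586.02].
589: z = 2.08, |z| > 2 → outlier.
Every other value lies within [434.30, 586.02].

589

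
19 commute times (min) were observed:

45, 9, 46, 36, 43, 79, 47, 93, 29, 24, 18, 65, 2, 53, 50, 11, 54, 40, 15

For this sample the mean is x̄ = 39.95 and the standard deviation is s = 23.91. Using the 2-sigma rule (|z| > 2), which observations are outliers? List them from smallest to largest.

93

Cutoffs at x̄ ± 2s: 39.95 ± 2·23.91 = [-7.87, 87.77].
93: z = 2.22, |z| > 2 → outlier.
Every other value lies within [-7.87, 87.77].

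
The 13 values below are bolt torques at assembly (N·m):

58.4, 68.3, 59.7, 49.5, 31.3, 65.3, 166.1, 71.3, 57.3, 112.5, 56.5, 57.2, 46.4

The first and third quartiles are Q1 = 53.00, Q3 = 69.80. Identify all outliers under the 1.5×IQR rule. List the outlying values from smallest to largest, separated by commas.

IQR = Q3 − Q1 = 69.80 − 53.00 = 16.80.
Lower fence = Q1 − 1.5·IQR = 53.00 − 25.20 = 27.80.
Upper fence = Q3 + 1.5·IQR = 69.80 + 25.20 = 95.00.
112.5 > 95.00 → outlier.
166.1 > 95.00 → outlier.
All remaining values lie within [27.80, 95.00].

112.5, 166.1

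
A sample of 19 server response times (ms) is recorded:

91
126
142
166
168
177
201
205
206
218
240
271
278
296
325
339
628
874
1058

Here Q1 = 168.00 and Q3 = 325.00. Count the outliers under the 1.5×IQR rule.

IQR = 157.00; fences at 168.00 − 235.50 = -67.50 and 325.00 + 235.50 = 560.50.
Outside the cutoffs: 628, 874, 1058.

3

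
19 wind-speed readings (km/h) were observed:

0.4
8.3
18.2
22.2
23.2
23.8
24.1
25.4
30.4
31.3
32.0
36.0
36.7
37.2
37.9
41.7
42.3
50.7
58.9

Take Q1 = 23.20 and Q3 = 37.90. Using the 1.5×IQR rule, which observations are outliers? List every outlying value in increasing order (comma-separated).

0.4

IQR = Q3 − Q1 = 37.90 − 23.20 = 14.70.
Lower fence = Q1 − 1.5·IQR = 23.20 − 22.05 = 1.15.
Upper fence = Q3 + 1.5·IQR = 37.90 + 22.05 = 59.95.
0.4 < 1.15 → outlier.
All remaining values lie within [1.15, 59.95].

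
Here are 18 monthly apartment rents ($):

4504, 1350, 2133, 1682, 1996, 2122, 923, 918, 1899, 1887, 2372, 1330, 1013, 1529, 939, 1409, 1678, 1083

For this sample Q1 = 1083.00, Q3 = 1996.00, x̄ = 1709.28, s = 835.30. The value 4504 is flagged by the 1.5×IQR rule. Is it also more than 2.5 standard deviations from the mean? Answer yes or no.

yes

z = (4504 − 1709.28) / 835.30 = 3.35.
|z| = 3.35 > 2.5.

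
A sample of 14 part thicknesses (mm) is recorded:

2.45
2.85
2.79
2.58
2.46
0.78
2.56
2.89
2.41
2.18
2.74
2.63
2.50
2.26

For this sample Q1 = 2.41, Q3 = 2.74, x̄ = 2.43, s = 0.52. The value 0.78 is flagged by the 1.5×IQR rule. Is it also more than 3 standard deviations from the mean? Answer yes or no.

z = (0.78 − 2.43) / 0.52 = -3.17.
|z| = 3.17 > 3.

yes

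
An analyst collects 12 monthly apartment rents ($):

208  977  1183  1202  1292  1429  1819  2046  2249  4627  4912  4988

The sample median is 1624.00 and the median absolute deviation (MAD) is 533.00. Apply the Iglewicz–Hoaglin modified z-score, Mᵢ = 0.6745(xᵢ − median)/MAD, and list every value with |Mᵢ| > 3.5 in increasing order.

4627, 4912, 4988

|Mᵢ| > 3.5 ⇔ |xᵢ − 1624.00| > 3.5·533.00/0.6745 = 2765.75.
So outliers lie outside [-1141.75, 4389.75].
4627: M = 3.80 → outlier.
4912: M = 4.16 → outlier.
4988: M = 4.26 → outlier.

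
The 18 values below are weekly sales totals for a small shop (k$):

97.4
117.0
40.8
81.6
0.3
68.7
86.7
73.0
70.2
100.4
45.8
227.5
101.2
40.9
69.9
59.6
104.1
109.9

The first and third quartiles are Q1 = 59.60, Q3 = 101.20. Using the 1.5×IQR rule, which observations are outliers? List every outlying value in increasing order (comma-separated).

227.5

IQR = Q3 − Q1 = 101.20 − 59.60 = 41.60.
Lower fence = Q1 − 1.5·IQR = 59.60 − 62.40 = -2.80.
Upper fence = Q3 + 1.5·IQR = 101.20 + 62.40 = 163.60.
227.5 > 163.60 → outlier.
All remaining values lie within [-2.80, 163.60].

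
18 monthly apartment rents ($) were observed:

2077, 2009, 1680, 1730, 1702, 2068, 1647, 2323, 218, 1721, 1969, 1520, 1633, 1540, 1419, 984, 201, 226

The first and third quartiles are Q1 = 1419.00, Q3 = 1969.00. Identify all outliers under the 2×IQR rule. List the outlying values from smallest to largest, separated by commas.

IQR = Q3 − Q1 = 1969.00 − 1419.00 = 550.00.
Lower fence = Q1 − 2·IQR = 1419.00 − 1100.00 = 319.00.
Upper fence = Q3 + 2·IQR = 1969.00 + 1100.00 = 3069.00.
201 < 319.00 → outlier.
218 < 319.00 → outlier.
226 < 319.00 → outlier.
All remaining values lie within [319.00, 3069.00].

201, 218, 226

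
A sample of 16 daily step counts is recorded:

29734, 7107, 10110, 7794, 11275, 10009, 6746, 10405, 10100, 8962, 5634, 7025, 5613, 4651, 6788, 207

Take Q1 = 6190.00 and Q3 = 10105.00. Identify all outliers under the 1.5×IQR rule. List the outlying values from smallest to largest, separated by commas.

207, 29734

IQR = Q3 − Q1 = 10105.00 − 6190.00 = 3915.00.
Lower fence = Q1 − 1.5·IQR = 6190.00 − 5872.50 = 317.50.
Upper fence = Q3 + 1.5·IQR = 10105.00 + 5872.50 = 15977.50.
207 < 317.50 → outlier.
29734 > 15977.50 → outlier.
All remaining values lie within [317.50, 15977.50].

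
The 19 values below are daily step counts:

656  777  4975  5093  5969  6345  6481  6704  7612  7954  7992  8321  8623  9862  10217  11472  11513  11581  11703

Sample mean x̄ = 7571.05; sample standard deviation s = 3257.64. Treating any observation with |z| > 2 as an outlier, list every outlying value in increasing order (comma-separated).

656, 777

Cutoffs at x̄ ± 2s: 7571.05 ± 2·3257.64 = [1055.77, 14086.33].
656: z = -2.12, |z| > 2 → outlier.
777: z = -2.09, |z| > 2 → outlier.
Every other value lies within [1055.77, 14086.33].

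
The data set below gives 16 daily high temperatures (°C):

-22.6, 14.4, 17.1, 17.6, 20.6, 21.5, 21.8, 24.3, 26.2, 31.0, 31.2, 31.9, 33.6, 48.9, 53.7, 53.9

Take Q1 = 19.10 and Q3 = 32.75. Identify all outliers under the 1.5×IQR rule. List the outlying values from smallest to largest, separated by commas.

IQR = Q3 − Q1 = 32.75 − 19.10 = 13.65.
Lower fence = Q1 − 1.5·IQR = 19.10 − 20.475 = -1.375.
Upper fence = Q3 + 1.5·IQR = 32.75 + 20.475 = 53.225.
-22.6 < -1.375 → outlier.
53.7 > 53.225 → outlier.
53.9 > 53.225 → outlier.
All remaining values lie within [-1.375, 53.225].

-22.6, 53.7, 53.9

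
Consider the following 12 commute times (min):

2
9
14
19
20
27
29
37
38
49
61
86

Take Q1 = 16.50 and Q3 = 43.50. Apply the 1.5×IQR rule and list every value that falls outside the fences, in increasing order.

86

IQR = Q3 − Q1 = 43.50 − 16.50 = 27.00.
Lower fence = Q1 − 1.5·IQR = 16.50 − 40.50 = -24.00.
Upper fence = Q3 + 1.5·IQR = 43.50 + 40.50 = 84.00.
86 > 84.00 → outlier.
All remaining values lie within [-24.00, 84.00].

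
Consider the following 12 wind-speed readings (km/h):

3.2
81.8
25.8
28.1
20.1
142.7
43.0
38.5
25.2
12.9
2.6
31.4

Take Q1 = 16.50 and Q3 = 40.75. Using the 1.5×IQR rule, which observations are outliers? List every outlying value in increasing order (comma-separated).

81.8, 142.7

IQR = Q3 − Q1 = 40.75 − 16.50 = 24.25.
Lower fence = Q1 − 1.5·IQR = 16.50 − 36.375 = -19.875.
Upper fence = Q3 + 1.5·IQR = 40.75 + 36.375 = 77.125.
81.8 > 77.125 → outlier.
142.7 > 77.125 → outlier.
All remaining values lie within [-19.875, 77.125].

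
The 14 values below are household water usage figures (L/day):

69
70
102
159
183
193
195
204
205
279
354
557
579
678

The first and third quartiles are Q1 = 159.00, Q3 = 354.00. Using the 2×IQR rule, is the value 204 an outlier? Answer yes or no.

IQR = Q3 − Q1 = 354.00 − 159.00 = 195.00.
Lower fence = Q1 − 2·IQR = 159.00 − 390.00 = -231.00.
Upper fence = Q3 + 2·IQR = 354.00 + 390.00 = 744.00.
204 lies within [-231.00, 744.00].

no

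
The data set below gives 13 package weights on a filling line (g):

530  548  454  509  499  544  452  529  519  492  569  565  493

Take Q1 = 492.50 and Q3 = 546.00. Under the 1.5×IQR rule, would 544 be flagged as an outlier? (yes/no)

no

IQR = Q3 − Q1 = 546.00 − 492.50 = 53.50.
Lower fence = Q1 − 1.5·IQR = 492.50 − 80.25 = 412.25.
Upper fence = Q3 + 1.5·IQR = 546.00 + 80.25 = 626.25.
544 lies within [412.25, 626.25].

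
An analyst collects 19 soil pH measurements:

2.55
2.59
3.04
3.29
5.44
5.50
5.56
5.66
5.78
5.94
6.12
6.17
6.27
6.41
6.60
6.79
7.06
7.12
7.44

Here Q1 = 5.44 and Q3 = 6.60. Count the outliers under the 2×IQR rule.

IQR = 1.16; fences at 5.44 − 2.32 = 3.12 and 6.60 + 2.32 = 8.92.
Outside the cutoffs: 2.55, 2.59, 3.04.

3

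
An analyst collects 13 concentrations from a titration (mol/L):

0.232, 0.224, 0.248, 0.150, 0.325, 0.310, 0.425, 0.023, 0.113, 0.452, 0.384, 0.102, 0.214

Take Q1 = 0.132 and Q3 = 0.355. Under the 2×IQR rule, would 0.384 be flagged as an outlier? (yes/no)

no

IQR = Q3 − Q1 = 0.355 − 0.132 = 0.223.
Lower fence = Q1 − 2·IQR = 0.132 − 0.446 = -0.314.
Upper fence = Q3 + 2·IQR = 0.355 + 0.446 = 0.801.
0.384 lies within [-0.314, 0.801].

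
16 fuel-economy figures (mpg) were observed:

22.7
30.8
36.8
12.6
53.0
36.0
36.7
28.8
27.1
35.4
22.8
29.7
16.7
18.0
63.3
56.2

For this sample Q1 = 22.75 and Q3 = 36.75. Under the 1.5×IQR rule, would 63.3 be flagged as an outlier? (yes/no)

IQR = Q3 − Q1 = 36.75 − 22.75 = 14.00.
Lower fence = Q1 − 1.5·IQR = 22.75 − 21.00 = 1.75.
Upper fence = Q3 + 1.5·IQR = 36.75 + 21.00 = 57.75.
63.3 lies above the upper fence.

yes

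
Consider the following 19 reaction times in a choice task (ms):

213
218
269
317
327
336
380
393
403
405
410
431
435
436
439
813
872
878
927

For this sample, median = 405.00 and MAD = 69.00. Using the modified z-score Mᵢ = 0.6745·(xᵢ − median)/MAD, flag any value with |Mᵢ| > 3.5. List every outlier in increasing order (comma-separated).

|Mᵢ| > 3.5 ⇔ |xᵢ − 405.00| > 3.5·69.00/0.6745 = 358.04.
So outliers lie outside [46.96, 763.04].
813: M = 3.99 → outlier.
872: M = 4.57 → outlier.
878: M = 4.62 → outlier.
927: M = 5.10 → outlier.

813, 872, 878, 927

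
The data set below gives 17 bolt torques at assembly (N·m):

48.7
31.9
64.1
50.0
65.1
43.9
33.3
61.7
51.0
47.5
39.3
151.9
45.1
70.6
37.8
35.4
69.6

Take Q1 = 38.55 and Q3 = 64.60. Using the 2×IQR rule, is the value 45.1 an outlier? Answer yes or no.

no

IQR = Q3 − Q1 = 64.60 − 38.55 = 26.05.
Lower fence = Q1 − 2·IQR = 38.55 − 52.10 = -13.55.
Upper fence = Q3 + 2·IQR = 64.60 + 52.10 = 116.70.
45.1 lies within [-13.55, 116.70].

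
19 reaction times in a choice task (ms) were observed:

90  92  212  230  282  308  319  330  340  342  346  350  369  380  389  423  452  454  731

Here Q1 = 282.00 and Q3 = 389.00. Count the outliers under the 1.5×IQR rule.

3

IQR = 107.00; fences at 282.00 − 160.50 = 121.50 and 389.00 + 160.50 = 549.50.
Outside the cutoffs: 90, 92, 731.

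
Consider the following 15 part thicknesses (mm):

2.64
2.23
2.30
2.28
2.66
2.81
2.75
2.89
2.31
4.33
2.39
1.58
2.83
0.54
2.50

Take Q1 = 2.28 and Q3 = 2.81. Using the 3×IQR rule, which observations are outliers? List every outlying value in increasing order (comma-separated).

IQR = Q3 − Q1 = 2.81 − 2.28 = 0.53.
Lower fence = Q1 − 3·IQR = 2.28 − 1.59 = 0.69.
Upper fence = Q3 + 3·IQR = 2.81 + 1.59 = 4.40.
0.54 < 0.69 → outlier.
All remaining values lie within [0.69, 4.40].

0.54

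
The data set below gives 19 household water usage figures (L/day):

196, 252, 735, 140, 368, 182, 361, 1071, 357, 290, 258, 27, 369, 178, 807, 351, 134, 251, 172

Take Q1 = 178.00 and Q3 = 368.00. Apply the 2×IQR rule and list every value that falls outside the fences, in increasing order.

807, 1071

IQR = Q3 − Q1 = 368.00 − 178.00 = 190.00.
Lower fence = Q1 − 2·IQR = 178.00 − 380.00 = -202.00.
Upper fence = Q3 + 2·IQR = 368.00 + 380.00 = 748.00.
807 > 748.00 → outlier.
1071 > 748.00 → outlier.
All remaining values lie within [-202.00, 748.00].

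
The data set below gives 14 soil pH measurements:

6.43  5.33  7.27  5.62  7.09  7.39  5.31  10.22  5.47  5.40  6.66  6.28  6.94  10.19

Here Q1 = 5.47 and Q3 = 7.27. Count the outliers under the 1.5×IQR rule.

2

IQR = 1.80; fences at 5.47 − 2.70 = 2.77 and 7.27 + 2.70 = 9.97.
Outside the cutoffs: 10.19, 10.22.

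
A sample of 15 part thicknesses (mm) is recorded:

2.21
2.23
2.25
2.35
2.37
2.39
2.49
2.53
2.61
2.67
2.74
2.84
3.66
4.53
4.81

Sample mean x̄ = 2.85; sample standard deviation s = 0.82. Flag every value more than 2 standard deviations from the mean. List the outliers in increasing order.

Cutoffs at x̄ ± 2s: 2.85 ± 2·0.82 = [1.21, 4.49].
4.53: z = 2.05, |z| > 2 → outlier.
4.81: z = 2.39, |z| > 2 → outlier.
Every other value lies within [1.21, 4.49].

4.53, 4.81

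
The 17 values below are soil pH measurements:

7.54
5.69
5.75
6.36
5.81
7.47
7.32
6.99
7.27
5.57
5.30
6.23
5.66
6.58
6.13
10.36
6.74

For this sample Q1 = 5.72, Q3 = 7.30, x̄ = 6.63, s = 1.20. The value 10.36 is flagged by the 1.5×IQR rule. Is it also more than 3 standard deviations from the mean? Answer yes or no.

yes

z = (10.36 − 6.63) / 1.20 = 3.11.
|z| = 3.11 > 3.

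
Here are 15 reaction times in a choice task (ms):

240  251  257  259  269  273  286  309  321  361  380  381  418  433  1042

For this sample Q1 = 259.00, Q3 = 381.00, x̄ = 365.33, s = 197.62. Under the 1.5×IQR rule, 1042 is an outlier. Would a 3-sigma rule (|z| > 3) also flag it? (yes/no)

yes

z = (1042 − 365.33) / 197.62 = 3.42.
|z| = 3.42 > 3.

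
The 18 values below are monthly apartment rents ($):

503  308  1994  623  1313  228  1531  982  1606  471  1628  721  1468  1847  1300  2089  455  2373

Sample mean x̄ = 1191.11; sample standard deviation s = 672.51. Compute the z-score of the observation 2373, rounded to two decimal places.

1.76

z = (2373 − 1191.11) / 672.51 = 1.76.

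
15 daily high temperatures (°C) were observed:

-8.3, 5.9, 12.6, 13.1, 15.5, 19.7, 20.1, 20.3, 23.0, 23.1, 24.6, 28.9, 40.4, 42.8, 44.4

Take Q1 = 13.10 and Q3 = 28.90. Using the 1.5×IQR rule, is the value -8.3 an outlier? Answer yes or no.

IQR = Q3 − Q1 = 28.90 − 13.10 = 15.80.
Lower fence = Q1 − 1.5·IQR = 13.10 − 23.70 = -10.60.
Upper fence = Q3 + 1.5·IQR = 28.90 + 23.70 = 52.60.
-8.3 lies within [-10.60, 52.60].

no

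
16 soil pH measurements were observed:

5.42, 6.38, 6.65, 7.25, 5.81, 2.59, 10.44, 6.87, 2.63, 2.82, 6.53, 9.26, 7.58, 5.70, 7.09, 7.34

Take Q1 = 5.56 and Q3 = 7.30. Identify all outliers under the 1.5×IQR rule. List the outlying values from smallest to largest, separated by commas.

IQR = Q3 − Q1 = 7.30 − 5.56 = 1.74.
Lower fence = Q1 − 1.5·IQR = 5.56 − 2.61 = 2.95.
Upper fence = Q3 + 1.5·IQR = 7.30 + 2.61 = 9.91.
2.59 < 2.95 → outlier.
2.63 < 2.95 → outlier.
2.82 < 2.95 → outlier.
10.44 > 9.91 → outlier.
All remaining values lie within [2.95, 9.91].

2.59, 2.63, 2.82, 10.44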